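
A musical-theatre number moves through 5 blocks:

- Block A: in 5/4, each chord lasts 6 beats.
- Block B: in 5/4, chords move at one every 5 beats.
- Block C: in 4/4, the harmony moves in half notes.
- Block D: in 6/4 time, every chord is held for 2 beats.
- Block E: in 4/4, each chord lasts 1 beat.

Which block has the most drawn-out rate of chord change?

A: each chord is 6 beats in 5/4, so 5/6 per bar.
B: each chord is 5 beats in 5/4, so 1 per bar.
C: each chord is 2 beats in 4/4, so 2 per bar.
D: each chord is 2 beats in 6/4, so 3 per bar.
E: each chord is 1 beat in 4/4, so 4 per bar.
Slowest is A at 5/6 chords/bar.

Block A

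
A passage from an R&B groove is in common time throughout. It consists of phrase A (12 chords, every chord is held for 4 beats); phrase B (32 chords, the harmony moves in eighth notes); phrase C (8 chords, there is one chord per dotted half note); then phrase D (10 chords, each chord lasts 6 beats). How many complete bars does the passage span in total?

37 bars

A: 12 × 4 = 48 beats = 12 bars.
B: 32 × 0.5 = 16 beats = 4 bars.
C: 8 × 3 = 24 beats = 6 bars.
D: 10 × 6 = 60 beats = 15 bars.
Total: 12 + 4 + 6 + 15 = 37 bars.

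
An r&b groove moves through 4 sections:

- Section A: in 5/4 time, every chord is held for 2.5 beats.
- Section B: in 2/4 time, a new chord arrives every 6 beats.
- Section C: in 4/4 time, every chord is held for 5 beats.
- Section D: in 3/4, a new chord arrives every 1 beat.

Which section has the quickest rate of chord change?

A: 5/2.5 = 2 chords/bar.
B: 2/6 = 1/3 chords/bar.
C: 4/5 = 0.8 chords/bar.
D: 3/1 = 3 chords/bar.
Fastest is D at 3 chords/bar.

Section D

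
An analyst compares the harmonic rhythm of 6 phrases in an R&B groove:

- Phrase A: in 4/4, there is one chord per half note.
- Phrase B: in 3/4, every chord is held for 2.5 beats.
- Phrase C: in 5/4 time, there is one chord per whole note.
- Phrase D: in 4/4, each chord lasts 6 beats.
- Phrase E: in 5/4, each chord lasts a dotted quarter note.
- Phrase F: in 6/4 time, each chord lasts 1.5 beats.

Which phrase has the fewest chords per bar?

A: 4 beats/bar ÷ 2 beats/chord = 2 chords/bar.
B: 3 beats/bar ÷ 2.5 beats/chord = 1.2 chords/bar.
C: 5 beats/bar ÷ 4 beats/chord = 1.25 chords/bar.
D: 4 beats/bar ÷ 6 beats/chord = 2/3 chords/bar.
E: 5 beats/bar ÷ 1.5 beats/chord = 10/3 chords/bar.
F: 6 beats/bar ÷ 1.5 beats/chord = 4 chords/bar.
Slowest is D at 2/3 chords/bar.

Phrase D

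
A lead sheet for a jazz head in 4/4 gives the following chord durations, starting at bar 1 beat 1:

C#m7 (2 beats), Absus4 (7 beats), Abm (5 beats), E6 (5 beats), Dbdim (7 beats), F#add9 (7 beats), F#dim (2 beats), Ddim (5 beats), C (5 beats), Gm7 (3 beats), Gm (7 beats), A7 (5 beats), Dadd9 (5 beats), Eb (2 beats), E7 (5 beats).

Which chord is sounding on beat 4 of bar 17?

Beat 4 of bar 17 is beat (17−1)×4 + 4 = 68 overall.
Running totals: C#m7 ends at 2, Absus4 ends at 9, Abm ends at 14, E6 ends at 19, Dbdim ends at 26, F#add9 ends at 33, F#dim ends at 35, Ddim ends at 40, C ends at 45, Gm7 ends at 48, Gm ends at 55, A7 ends at 60, Dadd9 ends at 65, Eb ends at 67, E7 ends at 72.
Beat 68 falls within E7.

E7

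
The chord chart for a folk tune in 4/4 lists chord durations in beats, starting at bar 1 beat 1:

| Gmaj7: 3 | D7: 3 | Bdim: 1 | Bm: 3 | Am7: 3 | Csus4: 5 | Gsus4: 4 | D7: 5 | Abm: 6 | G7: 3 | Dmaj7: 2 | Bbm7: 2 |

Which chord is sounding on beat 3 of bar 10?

Bbm7

Beat 3 of bar 10 is beat (10−1)×4 + 3 = 39 overall.
Running totals: Gmaj7 ends at 3, D7 ends at 6, Bdim ends at 7, Bm ends at 10, Am7 ends at 13, Csus4 ends at 18, Gsus4 ends at 22, D7 ends at 27, Abm ends at 33, G7 ends at 36, Dmaj7 ends at 38, Bbm7 ends at 40.
Beat 39 falls within Bbm7.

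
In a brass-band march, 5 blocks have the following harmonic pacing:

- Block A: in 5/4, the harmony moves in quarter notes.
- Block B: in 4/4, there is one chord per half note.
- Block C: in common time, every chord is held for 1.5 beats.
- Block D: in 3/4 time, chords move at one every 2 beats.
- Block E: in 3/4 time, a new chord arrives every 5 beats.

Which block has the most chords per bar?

Block A

A: 5/1 = 5 chords/bar.
B: 4/2 = 2 chords/bar.
C: 4/1.5 = 8/3 chords/bar.
D: 3/2 = 1.5 chords/bar.
E: 3/5 = 0.6 chords/bar.
Fastest is A at 5 chords/bar.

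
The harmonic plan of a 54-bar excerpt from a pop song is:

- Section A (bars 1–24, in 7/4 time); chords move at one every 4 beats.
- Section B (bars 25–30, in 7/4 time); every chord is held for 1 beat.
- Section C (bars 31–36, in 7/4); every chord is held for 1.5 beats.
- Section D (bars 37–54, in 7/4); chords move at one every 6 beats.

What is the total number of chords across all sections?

A: 24·7 = 168 beats, 168/4 = 42 chords.
B: 6·7 = 42 beats, 42/1 = 42 chords.
C: 6·7 = 42 beats, 42/1.5 = 28 chords.
D: 18·7 = 126 beats, 126/6 = 21 chords.
Total: 42 + 42 + 28 + 21 = 133.

133 chords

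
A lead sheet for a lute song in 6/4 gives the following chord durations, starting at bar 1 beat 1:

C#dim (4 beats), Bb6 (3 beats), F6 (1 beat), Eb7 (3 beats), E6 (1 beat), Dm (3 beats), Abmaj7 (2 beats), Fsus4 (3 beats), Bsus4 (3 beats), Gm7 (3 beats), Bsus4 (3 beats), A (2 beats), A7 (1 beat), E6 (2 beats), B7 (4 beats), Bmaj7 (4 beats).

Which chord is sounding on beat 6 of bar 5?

A

Beat 6 of bar 5 is beat (5−1)×6 + 6 = 30 overall.
Running totals: C#dim ends at 4, Bb6 ends at 7, F6 ends at 8, Eb7 ends at 11, E6 ends at 12, Dm ends at 15, Abmaj7 ends at 17, Fsus4 ends at 20, Bsus4 ends at 23, Gm7 ends at 26, Bsus4 ends at 29, A ends at 31.
Beat 30 falls within A.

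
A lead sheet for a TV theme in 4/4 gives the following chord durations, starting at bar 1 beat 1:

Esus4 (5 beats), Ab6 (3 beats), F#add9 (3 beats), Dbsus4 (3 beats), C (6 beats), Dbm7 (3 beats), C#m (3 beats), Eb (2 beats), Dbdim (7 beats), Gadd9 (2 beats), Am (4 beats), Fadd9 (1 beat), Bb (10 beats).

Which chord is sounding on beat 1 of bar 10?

Beat 1 of bar 10 is beat (10−1)×4 + 1 = 37 overall.
Running totals: Esus4 ends at 5, Ab6 ends at 8, F#add9 ends at 11, Dbsus4 ends at 14, C ends at 20, Dbm7 ends at 23, C#m ends at 26, Eb ends at 28, Dbdim ends at 35, Gadd9 ends at 37.
Beat 37 falls within Gadd9.

Gadd9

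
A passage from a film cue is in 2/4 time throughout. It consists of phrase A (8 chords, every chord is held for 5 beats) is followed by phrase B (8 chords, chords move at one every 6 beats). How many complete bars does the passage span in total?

A: 8 × 5 = 40 beats = 20 bars.
B: 8 × 6 = 48 beats = 24 bars.
Total: 20 + 24 = 44 bars.

44 bars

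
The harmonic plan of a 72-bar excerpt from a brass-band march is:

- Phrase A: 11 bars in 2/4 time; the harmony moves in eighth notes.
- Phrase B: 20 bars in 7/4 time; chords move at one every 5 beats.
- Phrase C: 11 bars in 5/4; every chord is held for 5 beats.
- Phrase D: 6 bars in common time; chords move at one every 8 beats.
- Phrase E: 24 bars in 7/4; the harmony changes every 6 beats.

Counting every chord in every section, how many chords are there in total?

114 chords

A: 11·2 = 22 beats, 22/0.5 = 44 chords.
B: 20·7 = 140 beats, 140/5 = 28 chords.
C: 11·5 = 55 beats, 55/5 = 11 chords.
D: 6·4 = 24 beats, 24/8 = 3 chords.
E: 24·7 = 168 beats, 168/6 = 28 chords.
Total: 44 + 28 + 11 + 3 + 28 = 114.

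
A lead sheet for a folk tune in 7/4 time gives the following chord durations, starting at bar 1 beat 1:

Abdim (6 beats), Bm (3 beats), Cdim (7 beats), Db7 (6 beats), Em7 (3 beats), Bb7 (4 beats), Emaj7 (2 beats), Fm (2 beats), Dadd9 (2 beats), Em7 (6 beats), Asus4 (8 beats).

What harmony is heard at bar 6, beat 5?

Em7

Beat 5 of bar 6 is beat (6−1)×7 + 5 = 40 overall.
Running totals: Abdim ends at 6, Bm ends at 9, Cdim ends at 16, Db7 ends at 22, Em7 ends at 25, Bb7 ends at 29, Emaj7 ends at 31, Fm ends at 33, Dadd9 ends at 35, Em7 ends at 41.
Beat 40 falls within Em7.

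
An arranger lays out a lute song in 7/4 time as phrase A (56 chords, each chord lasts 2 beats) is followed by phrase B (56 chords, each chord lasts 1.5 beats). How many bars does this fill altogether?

A: 56 × 2 = 112 beats = 16 bars.
B: 56 × 1.5 = 84 beats = 12 bars.
Total: 16 + 12 = 28 bars.

28 bars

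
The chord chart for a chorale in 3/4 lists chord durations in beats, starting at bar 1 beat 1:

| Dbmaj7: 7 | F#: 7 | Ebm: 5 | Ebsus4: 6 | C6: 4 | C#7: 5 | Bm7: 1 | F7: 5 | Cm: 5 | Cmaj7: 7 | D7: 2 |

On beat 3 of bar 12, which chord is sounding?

F7

Beat 3 of bar 12 is beat (12−1)×3 + 3 = 36 overall.
Running totals: Dbmaj7 ends at 7, F# ends at 14, Ebm ends at 19, Ebsus4 ends at 25, C6 ends at 29, C#7 ends at 34, Bm7 ends at 35, F7 ends at 40.
Beat 36 falls within F7.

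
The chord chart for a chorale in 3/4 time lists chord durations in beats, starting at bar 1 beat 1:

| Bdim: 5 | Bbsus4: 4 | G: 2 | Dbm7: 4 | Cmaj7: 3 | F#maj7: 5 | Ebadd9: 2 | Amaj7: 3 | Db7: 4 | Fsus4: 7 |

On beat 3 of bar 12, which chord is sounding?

Beat 3 of bar 12 is beat (12−1)×3 + 3 = 36 overall.
Running totals: Bdim ends at 5, Bbsus4 ends at 9, G ends at 11, Dbm7 ends at 15, Cmaj7 ends at 18, F#maj7 ends at 23, Ebadd9 ends at 25, Amaj7 ends at 28, Db7 ends at 32, Fsus4 ends at 39.
Beat 36 falls within Fsus4.

Fsus4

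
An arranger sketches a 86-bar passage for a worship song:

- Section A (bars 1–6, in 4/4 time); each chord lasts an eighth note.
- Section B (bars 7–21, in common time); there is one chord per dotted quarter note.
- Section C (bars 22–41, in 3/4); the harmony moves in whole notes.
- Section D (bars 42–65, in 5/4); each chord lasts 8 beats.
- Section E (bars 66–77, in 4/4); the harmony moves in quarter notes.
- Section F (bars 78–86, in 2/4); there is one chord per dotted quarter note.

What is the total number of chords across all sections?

A has 24 beats and chords last 0.5 each, so 48 chords.
B has 60 beats and chords last 1.5 each, so 40 chords.
C has 60 beats and chords last 4 each, so 15 chords.
D has 120 beats and chords last 8 each, so 15 chords.
E has 48 beats and chords last 1 each, so 48 chords.
F has 18 beats and chords last 1.5 each, so 12 chords.
Total: 48 + 40 + 15 + 15 + 48 + 12 = 178.

178 chords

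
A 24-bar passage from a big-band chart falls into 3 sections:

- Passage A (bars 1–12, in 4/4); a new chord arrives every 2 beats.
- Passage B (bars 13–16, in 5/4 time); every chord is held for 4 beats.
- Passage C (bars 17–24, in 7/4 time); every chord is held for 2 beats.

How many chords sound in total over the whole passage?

A: 12·4 = 48 beats, 48/2 = 24 chords.
B: 4·5 = 20 beats, 20/4 = 5 chords.
C: 8·7 = 56 beats, 56/2 = 28 chords.
Total: 24 + 5 + 28 = 57.

57 chords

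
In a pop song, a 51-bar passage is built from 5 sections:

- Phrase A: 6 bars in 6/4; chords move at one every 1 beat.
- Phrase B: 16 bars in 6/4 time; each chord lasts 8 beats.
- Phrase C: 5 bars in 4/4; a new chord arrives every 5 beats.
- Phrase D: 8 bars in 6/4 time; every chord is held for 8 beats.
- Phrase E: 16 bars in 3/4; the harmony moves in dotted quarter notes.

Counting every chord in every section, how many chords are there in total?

A: 6 bars × 6 beats = 36 beats; 1 beat/chord → 36 chords.
B: 16 bars × 6 beats = 96 beats; 8 beats/chord → 12 chords.
C: 5 bars × 4 beats = 20 beats; 5 beats/chord → 4 chords.
D: 8 bars × 6 beats = 48 beats; 8 beats/chord → 6 chords.
E: 16 bars × 3 beats = 48 beats; 1.5 beats/chord → 32 chords.
Total: 36 + 12 + 4 + 6 + 32 = 90.

90 chords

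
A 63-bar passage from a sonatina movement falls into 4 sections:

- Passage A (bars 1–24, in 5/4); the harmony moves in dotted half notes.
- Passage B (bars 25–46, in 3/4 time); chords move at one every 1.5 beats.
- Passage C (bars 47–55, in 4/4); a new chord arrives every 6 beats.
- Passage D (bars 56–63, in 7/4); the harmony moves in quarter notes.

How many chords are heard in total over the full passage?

146 chords

A has 120 beats and chords last 3 each, so 40 chords.
B has 66 beats and chords last 1.5 each, so 44 chords.
C has 36 beats and chords last 6 each, so 6 chords.
D has 56 beats and chords last 1 each, so 56 chords.
Total: 40 + 44 + 6 + 56 = 146.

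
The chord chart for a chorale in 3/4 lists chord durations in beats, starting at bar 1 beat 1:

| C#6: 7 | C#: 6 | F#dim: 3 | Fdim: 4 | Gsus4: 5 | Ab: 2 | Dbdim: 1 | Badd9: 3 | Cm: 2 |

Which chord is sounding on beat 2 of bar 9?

Beat 2 of bar 9 is beat (9−1)×3 + 2 = 26 overall.
Running totals: C#6 ends at 7, C# ends at 13, F#dim ends at 16, Fdim ends at 20, Gsus4 ends at 25, Ab ends at 27.
Beat 26 falls within Ab.

Ab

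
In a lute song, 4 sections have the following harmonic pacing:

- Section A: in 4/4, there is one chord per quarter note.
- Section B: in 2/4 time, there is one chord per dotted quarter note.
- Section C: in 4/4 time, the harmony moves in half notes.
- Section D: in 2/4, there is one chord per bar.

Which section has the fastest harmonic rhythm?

A: 4 beats/bar ÷ 1 beat/chord = 4 chords/bar.
B: 2 beats/bar ÷ 1.5 beats/chord = 4/3 chords/bar.
C: 4 beats/bar ÷ 2 beats/chord = 2 chords/bar.
D: 2 beats/bar ÷ 2 beats/chord = 1 chord/bar.
Fastest is A at 4 chords/bar.

Section A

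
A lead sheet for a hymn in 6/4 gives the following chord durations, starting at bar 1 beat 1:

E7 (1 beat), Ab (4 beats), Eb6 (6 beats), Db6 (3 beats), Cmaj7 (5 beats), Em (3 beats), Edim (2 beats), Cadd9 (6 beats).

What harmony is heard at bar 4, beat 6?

Edim

Beat 6 of bar 4 is beat (4−1)×6 + 6 = 24 overall.
Running totals: E7 ends at 1, Ab ends at 5, Eb6 ends at 11, Db6 ends at 14, Cmaj7 ends at 19, Em ends at 22, Edim ends at 24.
Beat 24 falls within Edim.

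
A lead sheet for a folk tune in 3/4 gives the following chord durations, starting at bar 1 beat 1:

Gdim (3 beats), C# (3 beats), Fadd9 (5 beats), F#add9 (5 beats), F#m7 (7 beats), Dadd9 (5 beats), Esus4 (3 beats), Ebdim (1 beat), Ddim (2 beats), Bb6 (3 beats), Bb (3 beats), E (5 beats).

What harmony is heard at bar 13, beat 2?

Bb

Beat 2 of bar 13 is beat (13−1)×3 + 2 = 38 overall.
Running totals: Gdim ends at 3, C# ends at 6, Fadd9 ends at 11, F#add9 ends at 16, F#m7 ends at 23, Dadd9 ends at 28, Esus4 ends at 31, Ebdim ends at 32, Ddim ends at 34, Bb6 ends at 37, Bb ends at 40.
Beat 38 falls within Bb.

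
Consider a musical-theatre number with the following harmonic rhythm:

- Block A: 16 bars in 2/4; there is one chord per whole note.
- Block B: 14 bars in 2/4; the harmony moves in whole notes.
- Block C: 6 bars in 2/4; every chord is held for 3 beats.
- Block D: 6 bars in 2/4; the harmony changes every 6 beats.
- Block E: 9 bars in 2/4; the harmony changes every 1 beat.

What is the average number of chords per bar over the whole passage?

13/17 chords per bar

A: 16 × 2 = 32 beats ÷ 4 = 8 chords.
B: 14 × 2 = 28 beats ÷ 4 = 7 chords.
C: 6 × 2 = 12 beats ÷ 3 = 4 chords.
D: 6 × 2 = 12 beats ÷ 6 = 2 chords.
E: 9 × 2 = 18 beats ÷ 1 = 18 chords.
Overall: 39 chords over 51 bars → 39/51 = 13/17 chords per bar.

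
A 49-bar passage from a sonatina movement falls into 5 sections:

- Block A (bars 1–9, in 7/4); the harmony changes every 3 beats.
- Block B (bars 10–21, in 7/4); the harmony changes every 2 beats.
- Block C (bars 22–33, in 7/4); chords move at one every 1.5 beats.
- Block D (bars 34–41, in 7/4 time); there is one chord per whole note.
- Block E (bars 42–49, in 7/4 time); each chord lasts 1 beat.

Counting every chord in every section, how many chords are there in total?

189 chords

A: 9·7 = 63 beats, 63/3 = 21 chords.
B: 12·7 = 84 beats, 84/2 = 42 chords.
C: 12·7 = 84 beats, 84/1.5 = 56 chords.
D: 8·7 = 56 beats, 56/4 = 14 chords.
E: 8·7 = 56 beats, 56/1 = 56 chords.
Total: 21 + 42 + 56 + 14 + 56 = 189.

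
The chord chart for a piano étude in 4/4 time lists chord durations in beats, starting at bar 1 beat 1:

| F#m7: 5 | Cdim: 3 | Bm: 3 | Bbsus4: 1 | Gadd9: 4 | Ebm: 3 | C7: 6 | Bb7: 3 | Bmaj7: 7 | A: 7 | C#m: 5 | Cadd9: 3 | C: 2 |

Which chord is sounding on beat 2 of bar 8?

Bmaj7

Beat 2 of bar 8 is beat (8−1)×4 + 2 = 30 overall.
Running totals: F#m7 ends at 5, Cdim ends at 8, Bm ends at 11, Bbsus4 ends at 12, Gadd9 ends at 16, Ebm ends at 19, C7 ends at 25, Bb7 ends at 28, Bmaj7 ends at 35.
Beat 30 falls within Bmaj7.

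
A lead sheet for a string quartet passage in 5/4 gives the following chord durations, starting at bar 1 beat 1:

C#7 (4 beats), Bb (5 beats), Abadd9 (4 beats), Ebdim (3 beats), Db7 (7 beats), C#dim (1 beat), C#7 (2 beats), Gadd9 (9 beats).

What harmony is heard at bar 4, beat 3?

Beat 3 of bar 4 is beat (4−1)×5 + 3 = 18 overall.
Running totals: C#7 ends at 4, Bb ends at 9, Abadd9 ends at 13, Ebdim ends at 16, Db7 ends at 23.
Beat 18 falls within Db7.

Db7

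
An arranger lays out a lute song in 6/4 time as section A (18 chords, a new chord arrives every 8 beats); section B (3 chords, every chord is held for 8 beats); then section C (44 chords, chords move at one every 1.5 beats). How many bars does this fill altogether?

A: 18 × 8 = 144 beats = 24 bars.
B: 3 × 8 = 24 beats = 4 bars.
C: 44 × 1.5 = 66 beats = 11 bars.
Total: 24 + 4 + 11 = 39 bars.

39 bars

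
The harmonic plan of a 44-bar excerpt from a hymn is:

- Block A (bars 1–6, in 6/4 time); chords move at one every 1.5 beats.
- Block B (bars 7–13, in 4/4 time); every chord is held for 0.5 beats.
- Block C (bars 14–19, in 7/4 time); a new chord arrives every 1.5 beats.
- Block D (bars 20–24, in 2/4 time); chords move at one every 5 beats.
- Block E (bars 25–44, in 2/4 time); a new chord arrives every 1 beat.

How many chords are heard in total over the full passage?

A: 6 bars × 6 beats = 36 beats; 1.5 beats/chord → 24 chords.
B: 7 bars × 4 beats = 28 beats; 0.5 beats/chord → 56 chords.
C: 6 bars × 7 beats = 42 beats; 1.5 beats/chord → 28 chords.
D: 5 bars × 2 beats = 10 beats; 5 beats/chord → 2 chords.
E: 20 bars × 2 beats = 40 beats; 1 beat/chord → 40 chords.
Total: 24 + 56 + 28 + 2 + 40 = 150.

150 chords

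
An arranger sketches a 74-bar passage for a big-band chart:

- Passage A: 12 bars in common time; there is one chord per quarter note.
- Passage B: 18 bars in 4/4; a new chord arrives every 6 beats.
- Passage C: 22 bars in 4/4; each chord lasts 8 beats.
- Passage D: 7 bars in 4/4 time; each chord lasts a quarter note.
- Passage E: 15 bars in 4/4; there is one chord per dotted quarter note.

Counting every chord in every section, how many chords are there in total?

139 chords

A has 48 beats and chords last 1 each, so 48 chords.
B has 72 beats and chords last 6 each, so 12 chords.
C has 88 beats and chords last 8 each, so 11 chords.
D has 28 beats and chords last 1 each, so 28 chords.
E has 60 beats and chords last 1.5 each, so 40 chords.
Total: 48 + 12 + 11 + 28 + 40 = 139.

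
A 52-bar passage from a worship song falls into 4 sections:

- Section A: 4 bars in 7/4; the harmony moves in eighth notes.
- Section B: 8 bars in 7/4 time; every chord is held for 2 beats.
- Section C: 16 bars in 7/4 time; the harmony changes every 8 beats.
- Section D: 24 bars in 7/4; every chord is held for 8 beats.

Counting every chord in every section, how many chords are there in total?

A has 28 beats and chords last 0.5 each, so 56 chords.
B has 56 beats and chords last 2 each, so 28 chords.
C has 112 beats and chords last 8 each, so 14 chords.
D has 168 beats and chords last 8 each, so 21 chords.
Total: 56 + 28 + 14 + 21 = 119.

119 chords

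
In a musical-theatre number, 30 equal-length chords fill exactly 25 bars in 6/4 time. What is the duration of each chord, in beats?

5 beats

25 bars × 6 beats/bar = 150 beats total.
150 beats ÷ 30 chords = 5 beats per chord.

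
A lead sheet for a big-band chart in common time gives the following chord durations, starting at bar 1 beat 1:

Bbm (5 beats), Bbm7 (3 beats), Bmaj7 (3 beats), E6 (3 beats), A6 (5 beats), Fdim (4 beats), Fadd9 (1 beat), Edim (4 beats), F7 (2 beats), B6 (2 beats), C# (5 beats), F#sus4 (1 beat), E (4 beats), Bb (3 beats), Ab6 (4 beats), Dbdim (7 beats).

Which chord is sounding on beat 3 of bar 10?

Beat 3 of bar 10 is beat (10−1)×4 + 3 = 39 overall.
Running totals: Bbm ends at 5, Bbm7 ends at 8, Bmaj7 ends at 11, E6 ends at 14, A6 ends at 19, Fdim ends at 23, Fadd9 ends at 24, Edim ends at 28, F7 ends at 30, B6 ends at 32, C# ends at 37, F#sus4 ends at 38, E ends at 42.
Beat 39 falls within E.

E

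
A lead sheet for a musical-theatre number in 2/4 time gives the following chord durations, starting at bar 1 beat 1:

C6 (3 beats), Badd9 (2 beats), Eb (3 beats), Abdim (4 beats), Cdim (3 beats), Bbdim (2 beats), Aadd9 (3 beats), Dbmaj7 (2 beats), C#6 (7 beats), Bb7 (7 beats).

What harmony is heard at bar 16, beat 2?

Bb7

Beat 2 of bar 16 is beat (16−1)×2 + 2 = 32 overall.
Running totals: C6 ends at 3, Badd9 ends at 5, Eb ends at 8, Abdim ends at 12, Cdim ends at 15, Bbdim ends at 17, Aadd9 ends at 20, Dbmaj7 ends at 22, C#6 ends at 29, Bb7 ends at 36.
Beat 32 falls within Bb7.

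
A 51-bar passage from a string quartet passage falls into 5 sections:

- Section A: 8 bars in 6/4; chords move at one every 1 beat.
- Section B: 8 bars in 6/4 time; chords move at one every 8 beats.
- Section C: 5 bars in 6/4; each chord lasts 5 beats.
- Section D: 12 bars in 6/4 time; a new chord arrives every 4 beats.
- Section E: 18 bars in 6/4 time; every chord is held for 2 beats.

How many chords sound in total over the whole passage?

A has 48 beats and chords last 1 each, so 48 chords.
B has 48 beats and chords last 8 each, so 6 chords.
C has 30 beats and chords last 5 each, so 6 chords.
D has 72 beats and chords last 4 each, so 18 chords.
E has 108 beats and chords last 2 each, so 54 chords.
Total: 48 + 6 + 6 + 18 + 54 = 132.

132 chords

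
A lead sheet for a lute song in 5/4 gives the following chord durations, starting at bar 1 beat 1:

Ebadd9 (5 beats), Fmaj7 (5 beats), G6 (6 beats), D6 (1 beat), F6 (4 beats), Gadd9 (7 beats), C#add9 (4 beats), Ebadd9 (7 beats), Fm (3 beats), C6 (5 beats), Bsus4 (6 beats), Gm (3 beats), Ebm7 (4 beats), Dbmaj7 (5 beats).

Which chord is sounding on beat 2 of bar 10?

C6

Beat 2 of bar 10 is beat (10−1)×5 + 2 = 47 overall.
Running totals: Ebadd9 ends at 5, Fmaj7 ends at 10, G6 ends at 16, D6 ends at 17, F6 ends at 21, Gadd9 ends at 28, C#add9 ends at 32, Ebadd9 ends at 39, Fm ends at 42, C6 ends at 47.
Beat 47 falls within C6.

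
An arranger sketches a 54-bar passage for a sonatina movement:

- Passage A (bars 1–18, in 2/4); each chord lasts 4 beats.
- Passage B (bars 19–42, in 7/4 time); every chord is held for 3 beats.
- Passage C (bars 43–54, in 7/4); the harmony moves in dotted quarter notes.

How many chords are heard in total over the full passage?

A: 18 bars × 2 beats = 36 beats; 4 beats/chord → 9 chords.
B: 24 bars × 7 beats = 168 beats; 3 beats/chord → 56 chords.
C: 12 bars × 7 beats = 84 beats; 1.5 beats/chord → 56 chords.
Total: 9 + 56 + 56 = 121.

121 chords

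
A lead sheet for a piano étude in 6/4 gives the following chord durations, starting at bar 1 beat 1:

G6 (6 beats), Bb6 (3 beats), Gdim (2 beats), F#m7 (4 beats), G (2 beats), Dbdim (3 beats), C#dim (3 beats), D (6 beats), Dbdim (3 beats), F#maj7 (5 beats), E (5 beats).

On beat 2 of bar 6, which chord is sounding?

Dbdim

Beat 2 of bar 6 is beat (6−1)×6 + 2 = 32 overall.
Running totals: G6 ends at 6, Bb6 ends at 9, Gdim ends at 11, F#m7 ends at 15, G ends at 17, Dbdim ends at 20, C#dim ends at 23, D ends at 29, Dbdim ends at 32.
Beat 32 falls within Dbdim.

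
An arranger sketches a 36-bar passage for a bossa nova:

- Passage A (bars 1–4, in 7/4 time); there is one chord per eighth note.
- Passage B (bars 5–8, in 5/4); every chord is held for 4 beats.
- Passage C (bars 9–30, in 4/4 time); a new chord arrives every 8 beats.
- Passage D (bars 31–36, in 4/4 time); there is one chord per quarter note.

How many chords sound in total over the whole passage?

96 chords

A has 28 beats and chords last 0.5 each, so 56 chords.
B has 20 beats and chords last 4 each, so 5 chords.
C has 88 beats and chords last 8 each, so 11 chords.
D has 24 beats and chords last 1 each, so 24 chords.
Total: 56 + 5 + 11 + 24 = 96.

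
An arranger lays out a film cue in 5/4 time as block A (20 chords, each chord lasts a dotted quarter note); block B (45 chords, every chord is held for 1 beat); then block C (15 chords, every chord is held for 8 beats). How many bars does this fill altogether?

39 bars

A: 20 × 1.5 = 30 beats = 6 bars.
B: 45 × 1 = 45 beats = 9 bars.
C: 15 × 8 = 120 beats = 24 bars.
Total: 6 + 9 + 24 = 39 bars.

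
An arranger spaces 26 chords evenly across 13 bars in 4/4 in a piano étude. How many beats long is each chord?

2 beats

13 bars × 4 beats/bar = 52 beats total.
52 beats ÷ 26 chords = 2 beats per chord.
(That is a half note.)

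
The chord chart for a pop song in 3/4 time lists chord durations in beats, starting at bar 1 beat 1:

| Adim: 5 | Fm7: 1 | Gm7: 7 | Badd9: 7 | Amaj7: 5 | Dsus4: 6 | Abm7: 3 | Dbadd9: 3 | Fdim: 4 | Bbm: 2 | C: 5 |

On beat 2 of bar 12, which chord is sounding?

Beat 2 of bar 12 is beat (12−1)×3 + 2 = 35 overall.
Running totals: Adim ends at 5, Fm7 ends at 6, Gm7 ends at 13, Badd9 ends at 20, Amaj7 ends at 25, Dsus4 ends at 31, Abm7 ends at 34, Dbadd9 ends at 37.
Beat 35 falls within Dbadd9.

Dbadd9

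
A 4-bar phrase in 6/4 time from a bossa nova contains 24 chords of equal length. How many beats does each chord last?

1 beat

4 bars × 6 beats/bar = 24 beats total.
24 beats ÷ 24 chords = 1 beats per chord.
(That is a quarter note.)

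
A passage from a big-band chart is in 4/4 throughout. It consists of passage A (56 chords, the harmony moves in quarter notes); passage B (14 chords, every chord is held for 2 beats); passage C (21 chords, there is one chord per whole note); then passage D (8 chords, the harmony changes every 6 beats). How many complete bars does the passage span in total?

54 bars

A: 56 × 1 = 56 beats = 14 bars.
B: 14 × 2 = 28 beats = 7 bars.
C: 21 × 4 = 84 beats = 21 bars.
D: 8 × 6 = 48 beats = 12 bars.
Total: 14 + 7 + 21 + 12 = 54 bars.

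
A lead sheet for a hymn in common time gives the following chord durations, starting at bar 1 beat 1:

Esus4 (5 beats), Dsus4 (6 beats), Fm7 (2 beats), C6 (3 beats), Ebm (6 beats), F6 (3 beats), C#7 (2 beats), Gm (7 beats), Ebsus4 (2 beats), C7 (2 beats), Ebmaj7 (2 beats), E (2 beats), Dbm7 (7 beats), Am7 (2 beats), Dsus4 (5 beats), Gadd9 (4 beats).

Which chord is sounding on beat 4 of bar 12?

Dbm7

Beat 4 of bar 12 is beat (12−1)×4 + 4 = 48 overall.
Running totals: Esus4 ends at 5, Dsus4 ends at 11, Fm7 ends at 13, C6 ends at 16, Ebm ends at 22, F6 ends at 25, C#7 ends at 27, Gm ends at 34, Ebsus4 ends at 36, C7 ends at 38, Ebmaj7 ends at 40, E ends at 42, Dbm7 ends at 49.
Beat 48 falls within Dbm7.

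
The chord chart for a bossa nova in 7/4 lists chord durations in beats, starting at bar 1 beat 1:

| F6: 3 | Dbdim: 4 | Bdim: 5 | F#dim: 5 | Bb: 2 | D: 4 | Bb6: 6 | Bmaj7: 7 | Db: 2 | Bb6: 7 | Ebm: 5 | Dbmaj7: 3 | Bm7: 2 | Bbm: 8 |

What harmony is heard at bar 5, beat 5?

Bmaj7

Beat 5 of bar 5 is beat (5−1)×7 + 5 = 33 overall.
Running totals: F6 ends at 3, Dbdim ends at 7, Bdim ends at 12, F#dim ends at 17, Bb ends at 19, D ends at 23, Bb6 ends at 29, Bmaj7 ends at 36.
Beat 33 falls within Bmaj7.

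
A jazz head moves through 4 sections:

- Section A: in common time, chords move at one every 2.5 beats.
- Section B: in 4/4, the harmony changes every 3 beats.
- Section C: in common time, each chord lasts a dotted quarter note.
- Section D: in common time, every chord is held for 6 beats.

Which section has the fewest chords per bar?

A: 4 beats/bar ÷ 2.5 beats/chord = 1.6 chords/bar.
B: 4 beats/bar ÷ 3 beats/chord = 4/3 chords/bar.
C: 4 beats/bar ÷ 1.5 beats/chord = 8/3 chords/bar.
D: 4 beats/bar ÷ 6 beats/chord = 2/3 chords/bar.
Slowest is D at 2/3 chords/bar.

Section D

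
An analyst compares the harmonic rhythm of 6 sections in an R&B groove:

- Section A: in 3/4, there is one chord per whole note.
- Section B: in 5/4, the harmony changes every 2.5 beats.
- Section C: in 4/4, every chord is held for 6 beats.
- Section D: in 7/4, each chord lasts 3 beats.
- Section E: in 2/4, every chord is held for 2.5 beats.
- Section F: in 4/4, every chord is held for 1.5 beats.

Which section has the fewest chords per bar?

A: 3 beats/bar ÷ 4 beats/chord = 0.75 chords/bar.
B: 5 beats/bar ÷ 2.5 beats/chord = 2 chords/bar.
C: 4 beats/bar ÷ 6 beats/chord = 2/3 chords/bar.
D: 7 beats/bar ÷ 3 beats/chord = 7/3 chords/bar.
E: 2 beats/bar ÷ 2.5 beats/chord = 0.8 chords/bar.
F: 4 beats/bar ÷ 1.5 beats/chord = 8/3 chords/bar.
Slowest is C at 2/3 chords/bar.

Section C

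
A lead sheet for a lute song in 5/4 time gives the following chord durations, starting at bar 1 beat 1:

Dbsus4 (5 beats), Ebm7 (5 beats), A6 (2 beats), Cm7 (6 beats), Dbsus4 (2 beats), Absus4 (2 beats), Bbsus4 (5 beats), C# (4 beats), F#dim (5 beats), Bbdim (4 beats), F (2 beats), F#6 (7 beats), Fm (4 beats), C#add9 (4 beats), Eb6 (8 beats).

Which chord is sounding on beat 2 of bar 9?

Beat 2 of bar 9 is beat (9−1)×5 + 2 = 42 overall.
Running totals: Dbsus4 ends at 5, Ebm7 ends at 10, A6 ends at 12, Cm7 ends at 18, Dbsus4 ends at 20, Absus4 ends at 22, Bbsus4 ends at 27, C# ends at 31, F#dim ends at 36, Bbdim ends at 40, F ends at 42.
Beat 42 falls within F.

F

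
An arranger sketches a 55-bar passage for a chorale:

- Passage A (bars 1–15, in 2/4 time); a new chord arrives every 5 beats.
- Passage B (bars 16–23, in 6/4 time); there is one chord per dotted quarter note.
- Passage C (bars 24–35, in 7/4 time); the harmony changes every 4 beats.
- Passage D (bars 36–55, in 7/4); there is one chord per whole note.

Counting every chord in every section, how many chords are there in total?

A: 15 bars × 2 beats = 30 beats; 5 beats/chord → 6 chords.
B: 8 bars × 6 beats = 48 beats; 1.5 beats/chord → 32 chords.
C: 12 bars × 7 beats = 84 beats; 4 beats/chord → 21 chords.
D: 20 bars × 7 beats = 140 beats; 4 beats/chord → 35 chords.
Total: 6 + 32 + 21 + 35 = 94.

94 chords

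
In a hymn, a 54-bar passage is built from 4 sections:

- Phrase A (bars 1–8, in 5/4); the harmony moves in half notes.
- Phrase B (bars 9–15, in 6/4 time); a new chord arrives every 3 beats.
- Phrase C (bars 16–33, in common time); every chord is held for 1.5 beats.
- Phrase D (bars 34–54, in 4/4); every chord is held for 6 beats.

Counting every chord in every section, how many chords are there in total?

A: 8·5 = 40 beats, 40/2 = 20 chords.
B: 7·6 = 42 beats, 42/3 = 14 chords.
C: 18·4 = 72 beats, 72/1.5 = 48 chords.
D: 21·4 = 84 beats, 84/6 = 14 chords.
Total: 20 + 14 + 48 + 14 = 96.

96 chords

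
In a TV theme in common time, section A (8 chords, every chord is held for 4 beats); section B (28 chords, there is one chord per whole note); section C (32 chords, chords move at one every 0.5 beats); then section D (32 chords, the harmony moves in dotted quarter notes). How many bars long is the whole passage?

52 bars

A: 8 × 4 = 32 beats = 8 bars.
B: 28 × 4 = 112 beats = 28 bars.
C: 32 × 0.5 = 16 beats = 4 bars.
D: 32 × 1.5 = 48 beats = 12 bars.
Total: 8 + 28 + 4 + 12 = 52 bars.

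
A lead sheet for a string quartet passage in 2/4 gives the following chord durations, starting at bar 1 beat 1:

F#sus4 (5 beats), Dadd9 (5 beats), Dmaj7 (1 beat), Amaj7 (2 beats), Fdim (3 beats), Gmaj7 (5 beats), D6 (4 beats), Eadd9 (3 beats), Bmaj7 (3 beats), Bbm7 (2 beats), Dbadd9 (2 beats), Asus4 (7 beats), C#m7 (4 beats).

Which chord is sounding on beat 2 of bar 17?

Dbadd9

Beat 2 of bar 17 is beat (17−1)×2 + 2 = 34 overall.
Running totals: F#sus4 ends at 5, Dadd9 ends at 10, Dmaj7 ends at 11, Amaj7 ends at 13, Fdim ends at 16, Gmaj7 ends at 21, D6 ends at 25, Eadd9 ends at 28, Bmaj7 ends at 31, Bbm7 ends at 33, Dbadd9 ends at 35.
Beat 34 falls within Dbadd9.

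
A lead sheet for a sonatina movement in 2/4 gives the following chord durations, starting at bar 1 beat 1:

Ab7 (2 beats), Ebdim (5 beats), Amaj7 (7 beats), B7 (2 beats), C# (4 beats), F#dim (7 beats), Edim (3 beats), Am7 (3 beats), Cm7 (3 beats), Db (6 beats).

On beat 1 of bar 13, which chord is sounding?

Beat 1 of bar 13 is beat (13−1)×2 + 1 = 25 overall.
Running totals: Ab7 ends at 2, Ebdim ends at 7, Amaj7 ends at 14, B7 ends at 16, C# ends at 20, F#dim ends at 27.
Beat 25 falls within F#dim.

F#dim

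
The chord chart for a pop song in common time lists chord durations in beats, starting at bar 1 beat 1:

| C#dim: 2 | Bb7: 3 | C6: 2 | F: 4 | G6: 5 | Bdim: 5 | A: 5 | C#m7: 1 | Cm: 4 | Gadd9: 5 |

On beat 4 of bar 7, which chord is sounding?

Cm

Beat 4 of bar 7 is beat (7−1)×4 + 4 = 28 overall.
Running totals: C#dim ends at 2, Bb7 ends at 5, C6 ends at 7, F ends at 11, G6 ends at 16, Bdim ends at 21, A ends at 26, C#m7 ends at 27, Cm ends at 31.
Beat 28 falls within Cm.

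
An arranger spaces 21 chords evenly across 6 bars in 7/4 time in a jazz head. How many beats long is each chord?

2 beats

6 bars × 7 beats/bar = 42 beats total.
42 beats ÷ 21 chords = 2 beats per chord.
(That is a half note.)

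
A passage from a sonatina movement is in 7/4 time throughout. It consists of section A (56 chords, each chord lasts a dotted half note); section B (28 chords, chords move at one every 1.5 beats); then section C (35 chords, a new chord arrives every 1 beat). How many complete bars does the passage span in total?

A: 56 × 3 = 168 beats = 24 bars.
B: 28 × 1.5 = 42 beats = 6 bars.
C: 35 × 1 = 35 beats = 5 bars.
Total: 24 + 6 + 5 = 35 bars.

35 bars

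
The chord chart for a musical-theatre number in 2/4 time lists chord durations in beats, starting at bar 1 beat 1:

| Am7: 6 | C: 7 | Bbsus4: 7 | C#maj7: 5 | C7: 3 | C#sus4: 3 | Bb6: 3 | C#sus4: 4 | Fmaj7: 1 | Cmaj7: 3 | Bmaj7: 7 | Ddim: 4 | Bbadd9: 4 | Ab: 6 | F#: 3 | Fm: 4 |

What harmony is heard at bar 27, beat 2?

Bbadd9

Beat 2 of bar 27 is beat (27−1)×2 + 2 = 54 overall.
Running totals: Am7 ends at 6, C ends at 13, Bbsus4 ends at 20, C#maj7 ends at 25, C7 ends at 28, C#sus4 ends at 31, Bb6 ends at 34, C#sus4 ends at 38, Fmaj7 ends at 39, Cmaj7 ends at 42, Bmaj7 ends at 49, Ddim ends at 53, Bbadd9 ends at 57.
Beat 54 falls within Bbadd9.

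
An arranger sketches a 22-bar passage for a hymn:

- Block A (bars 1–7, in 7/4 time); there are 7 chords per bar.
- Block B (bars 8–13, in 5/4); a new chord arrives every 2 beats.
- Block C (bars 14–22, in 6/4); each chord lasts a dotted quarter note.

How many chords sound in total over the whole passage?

100 chords

A: 7·7 = 49 beats, 49/1 = 49 chords.
B: 6·5 = 30 beats, 30/2 = 15 chords.
C: 9·6 = 54 beats, 54/1.5 = 36 chords.
Total: 49 + 15 + 36 = 100.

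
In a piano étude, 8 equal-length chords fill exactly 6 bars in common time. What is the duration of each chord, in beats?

6 bars × 4 beats/bar = 24 beats total.
24 beats ÷ 8 chords = 3 beats per chord.
(That is a dotted half note.)

3 beats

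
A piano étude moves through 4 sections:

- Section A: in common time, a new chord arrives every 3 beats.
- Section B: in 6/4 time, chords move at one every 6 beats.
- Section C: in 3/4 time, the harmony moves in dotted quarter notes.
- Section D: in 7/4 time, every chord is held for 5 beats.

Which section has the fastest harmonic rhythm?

A: 4 beats/bar ÷ 3 beats/chord = 4/3 chords/bar.
B: 6 beats/bar ÷ 6 beats/chord = 1 chord/bar.
C: 3 beats/bar ÷ 1.5 beats/chord = 2 chords/bar.
D: 7 beats/bar ÷ 5 beats/chord = 1.4 chords/bar.
Fastest is C at 2 chords/bar.

Section C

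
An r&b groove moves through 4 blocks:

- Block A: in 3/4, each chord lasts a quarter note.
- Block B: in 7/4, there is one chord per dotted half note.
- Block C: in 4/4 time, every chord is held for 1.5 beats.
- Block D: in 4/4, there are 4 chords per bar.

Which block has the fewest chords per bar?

Block B

A: 3 beats/bar ÷ 1 beat/chord = 3 chords/bar.
B: 7 beats/bar ÷ 3 beats/chord = 7/3 chords/bar.
C: 4 beats/bar ÷ 1.5 beats/chord = 8/3 chords/bar.
D: 4 beats/bar ÷ 1 beat/chord = 4 chords/bar.
Slowest is B at 7/3 chords/bar.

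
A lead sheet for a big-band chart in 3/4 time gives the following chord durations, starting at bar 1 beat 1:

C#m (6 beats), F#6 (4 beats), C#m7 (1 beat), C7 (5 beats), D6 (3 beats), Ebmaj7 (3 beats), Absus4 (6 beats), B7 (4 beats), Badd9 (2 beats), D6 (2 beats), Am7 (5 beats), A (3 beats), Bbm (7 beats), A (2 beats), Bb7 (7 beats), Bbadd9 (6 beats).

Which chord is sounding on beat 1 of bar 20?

Bb7

Beat 1 of bar 20 is beat (20−1)×3 + 1 = 58 overall.
Running totals: C#m ends at 6, F#6 ends at 10, C#m7 ends at 11, C7 ends at 16, D6 ends at 19, Ebmaj7 ends at 22, Absus4 ends at 28, B7 ends at 32, Badd9 ends at 34, D6 ends at 36, Am7 ends at 41, A ends at 44, Bbm ends at 51, A ends at 53, Bb7 ends at 60.
Beat 58 falls within Bb7.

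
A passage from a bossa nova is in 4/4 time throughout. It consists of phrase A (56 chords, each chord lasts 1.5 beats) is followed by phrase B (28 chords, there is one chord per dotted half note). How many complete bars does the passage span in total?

42 bars

A: 56 × 1.5 = 84 beats = 21 bars.
B: 28 × 3 = 84 beats = 21 bars.
Total: 21 + 21 = 42 bars.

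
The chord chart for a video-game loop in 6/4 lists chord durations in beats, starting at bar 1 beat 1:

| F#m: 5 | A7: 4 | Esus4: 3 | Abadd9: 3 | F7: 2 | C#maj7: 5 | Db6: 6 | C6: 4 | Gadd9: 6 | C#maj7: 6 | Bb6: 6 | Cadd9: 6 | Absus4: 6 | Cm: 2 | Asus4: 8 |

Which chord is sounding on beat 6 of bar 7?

Beat 6 of bar 7 is beat (7−1)×6 + 6 = 42 overall.
Running totals: F#m ends at 5, A7 ends at 9, Esus4 ends at 12, Abadd9 ends at 15, F7 ends at 17, C#maj7 ends at 22, Db6 ends at 28, C6 ends at 32, Gadd9 ends at 38, C#maj7 ends at 44.
Beat 42 falls within C#maj7.

C#maj7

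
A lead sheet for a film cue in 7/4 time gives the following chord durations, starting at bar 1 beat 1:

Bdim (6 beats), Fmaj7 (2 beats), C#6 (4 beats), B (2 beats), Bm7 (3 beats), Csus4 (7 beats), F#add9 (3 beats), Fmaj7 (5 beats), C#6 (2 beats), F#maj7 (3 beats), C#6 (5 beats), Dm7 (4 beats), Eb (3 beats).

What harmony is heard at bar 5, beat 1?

Fmaj7

Beat 1 of bar 5 is beat (5−1)×7 + 1 = 29 overall.
Running totals: Bdim ends at 6, Fmaj7 ends at 8, C#6 ends at 12, B ends at 14, Bm7 ends at 17, Csus4 ends at 24, F#add9 ends at 27, Fmaj7 ends at 32.
Beat 29 falls within Fmaj7.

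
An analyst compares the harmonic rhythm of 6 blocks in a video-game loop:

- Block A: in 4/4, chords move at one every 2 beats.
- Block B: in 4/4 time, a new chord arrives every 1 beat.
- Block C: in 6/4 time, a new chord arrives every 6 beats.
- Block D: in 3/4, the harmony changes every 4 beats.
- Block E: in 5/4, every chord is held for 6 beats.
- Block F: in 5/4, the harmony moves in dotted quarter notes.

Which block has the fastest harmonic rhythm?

Block B

A: 4 beats/bar ÷ 2 beats/chord = 2 chords/bar.
B: 4 beats/bar ÷ 1 beat/chord = 4 chords/bar.
C: 6 beats/bar ÷ 6 beats/chord = 1 chord/bar.
D: 3 beats/bar ÷ 4 beats/chord = 0.75 chords/bar.
E: 5 beats/bar ÷ 6 beats/chord = 5/6 chords/bar.
F: 5 beats/bar ÷ 1.5 beats/chord = 10/3 chords/bar.
Fastest is B at 4 chords/bar.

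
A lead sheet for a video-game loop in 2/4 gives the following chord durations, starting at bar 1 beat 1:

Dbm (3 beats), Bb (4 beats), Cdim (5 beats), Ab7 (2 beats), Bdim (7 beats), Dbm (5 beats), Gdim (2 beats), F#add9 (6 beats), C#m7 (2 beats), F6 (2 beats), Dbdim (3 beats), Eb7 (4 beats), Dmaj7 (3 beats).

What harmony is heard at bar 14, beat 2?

Gdim

Beat 2 of bar 14 is beat (14−1)×2 + 2 = 28 overall.
Running totals: Dbm ends at 3, Bb ends at 7, Cdim ends at 12, Ab7 ends at 14, Bdim ends at 21, Dbm ends at 26, Gdim ends at 28.
Beat 28 falls within Gdim.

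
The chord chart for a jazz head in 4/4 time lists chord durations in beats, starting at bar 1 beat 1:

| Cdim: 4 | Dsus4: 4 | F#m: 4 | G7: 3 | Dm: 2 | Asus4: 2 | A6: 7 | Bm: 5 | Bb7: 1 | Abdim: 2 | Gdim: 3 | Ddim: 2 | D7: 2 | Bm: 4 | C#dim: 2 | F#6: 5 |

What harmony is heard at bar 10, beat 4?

D7

Beat 4 of bar 10 is beat (10−1)×4 + 4 = 40 overall.
Running totals: Cdim ends at 4, Dsus4 ends at 8, F#m ends at 12, G7 ends at 15, Dm ends at 17, Asus4 ends at 19, A6 ends at 26, Bm ends at 31, Bb7 ends at 32, Abdim ends at 34, Gdim ends at 37, Ddim ends at 39, D7 ends at 41.
Beat 40 falls within D7.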